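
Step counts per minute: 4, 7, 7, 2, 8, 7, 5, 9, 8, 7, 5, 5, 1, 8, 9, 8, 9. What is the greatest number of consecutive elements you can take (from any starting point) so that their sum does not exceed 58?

10

Extend to the right; shrink from the left whenever the sum exceeds 58:
add 4: [4] sum 4, len 1
add 7: [4, 7] sum 11, len 2
add 7: [4, 7, 7] sum 18, len 3
add 2: [4, 7, 7, 2] sum 20, len 4
add 8: [4, 7, 7, 2, 8] sum 28, len 5
add 7: [4, 7, 7, 2, 8, 7] sum 35, len 6
add 5: [4, 7, 7, 2, 8, 7, 5] sum 40, len 7
add 9: [4, 7, 7, 2, 8, 7, 5, 9] sum 49, len 8
add 8: [4, 7, 7, 2, 8, 7, 5, 9, 8] sum 57, len 9
add 7: [7, 2, 8, 7, 5, 9, 8, 7] sum 53, len 8
add 5: [7, 2, 8, 7, 5, 9, 8, 7, 5] sum 58, len 9
add 5: [2, 8, 7, 5, 9, 8, 7, 5, 5] sum 56, len 9
add 1: [2, 8, 7, 5, 9, 8, 7, 5, 5, 1] sum 57, len 10
add 8: [7, 5, 9, 8, 7, 5, 5, 1, 8] sum 55, len 9
add 9: [5, 9, 8, 7, 5, 5, 1, 8, 9] sum 57, len 9
add 8: [8, 7, 5, 5, 1, 8, 9, 8] sum 51, len 8
add 9: [7, 5, 5, 1, 8, 9, 8, 9] sum 52, len 8
Longest length seen: 10.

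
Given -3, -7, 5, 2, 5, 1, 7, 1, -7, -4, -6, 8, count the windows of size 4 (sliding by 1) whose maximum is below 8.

(-3, -7, 5, 2) → max 5  < 8 ✓
(-7, 5, 2, 5) → max 5  < 8 ✓
(5, 2, 5, 1) → max 5  < 8 ✓
(2, 5, 1, 7) → max 7  < 8 ✓
(5, 1, 7, 1) → max 7  < 8 ✓
(1, 7, 1, -7) → max 7  < 8 ✓
(7, 1, -7, -4) → max 7  < 8 ✓
(1, -7, -4, -6) → max 1  < 8 ✓
(-7, -4, -6, 8) → max 8
8 windows satisfy the condition.

8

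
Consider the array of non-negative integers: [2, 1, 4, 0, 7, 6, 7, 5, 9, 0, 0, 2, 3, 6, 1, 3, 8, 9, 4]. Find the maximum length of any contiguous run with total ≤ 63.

[2] sum 2 len 1
[2, 1] sum 3 len 2
[2, 1, 4] sum 7 len 3
[2, 1, 4, 0] sum 7 len 4
[2, 1, 4, 0, 7] sum 14 len 5
[2, 1, 4, 0, 7, 6] sum 20 len 6
[2, 1, 4, 0, 7, 6, 7] sum 27 len 7
[2, 1, 4, 0, 7, 6, 7, 5] sum 32 len 8
[2, 1, 4, 0, 7, 6, 7, 5, 9] sum 41 len 9
[2, 1, 4, 0, 7, 6, 7, 5, 9, 0] sum 41 len 10
[2, 1, 4, 0, 7, 6, 7, 5, 9, 0, 0] sum 41 len 11
[2, 1, 4, 0, 7, 6, 7, 5, 9, 0, 0, 2] sum 43 len 12
[2, 1, 4, 0, 7, 6, 7, 5, 9, 0, 0, 2, 3] sum 46 len 13
[2, 1, 4, 0, 7, 6, 7, 5, 9, 0, 0, 2, 3, 6] sum 52 len 14
[2, 1, 4, 0, 7, 6, 7, 5, 9, 0, 0, 2, 3, 6, 1] sum 53 len 15
[2, 1, 4, 0, 7, 6, 7, 5, 9, 0, 0, 2, 3, 6, 1, 3] sum 56 len 16
[1, 4, 0, 7, 6, 7, 5, 9, 0, 0, 2, 3, 6, 1, 3, 8] sum 62 len 16
[6, 7, 5, 9, 0, 0, 2, 3, 6, 1, 3, 8, 9] sum 59 len 13
[6, 7, 5, 9, 0, 0, 2, 3, 6, 1, 3, 8, 9, 4] sum 63 len 14
Longest length seen: 16.

16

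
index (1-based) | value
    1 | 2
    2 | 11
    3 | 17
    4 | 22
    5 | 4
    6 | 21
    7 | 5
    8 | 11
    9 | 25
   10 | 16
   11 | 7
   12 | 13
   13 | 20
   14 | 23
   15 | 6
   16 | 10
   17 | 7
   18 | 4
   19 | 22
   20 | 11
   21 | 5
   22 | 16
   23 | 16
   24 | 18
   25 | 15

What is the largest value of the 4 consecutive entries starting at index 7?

Elements at indices 7..10: 5, 11, 25, 16
max(5, 11, 25, 16) = 25

25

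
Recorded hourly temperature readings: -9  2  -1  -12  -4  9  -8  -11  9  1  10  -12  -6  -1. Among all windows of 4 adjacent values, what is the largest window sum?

Each size-4 window and its sum:
[-9, 2, -1, -12] → sum -20
[2, -1, -12, -4] → sum -15
[-1, -12, -4, 9] → sum -8
[-12, -4, 9, -8] → sum -15
[-4, 9, -8, -11] → sum -14
[9, -8, -11, 9] → sum -1
[-8, -11, 9, 1] → sum -9
[-11, 9, 1, 10] → sum 9
[9, 1, 10, -12] → sum 8
[1, 10, -12, -6] → sum -7
[10, -12, -6, -1] → sum -9
Largest of these is 9.

9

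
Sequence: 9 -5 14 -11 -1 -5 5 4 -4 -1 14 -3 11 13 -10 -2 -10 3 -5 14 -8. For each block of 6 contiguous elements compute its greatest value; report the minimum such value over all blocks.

(9, -5, 14, -11, -1, -5) → max 14
(-5, 14, -11, -1, -5, 5) → max 14
(14, -11, -1, -5, 5, 4) → max 14
(-11, -1, -5, 5, 4, -4) → max 5
(-1, -5, 5, 4, -4, -1) → max 5
(-5, 5, 4, -4, -1, 14) → max 14
(5, 4, -4, -1, 14, -3) → max 14
(4, -4, -1, 14, -3, 11) → max 14
(-4, -1, 14, -3, 11, 13) → max 14
(-1, 14, -3, 11, 13, -10) → max 14
(14, -3, 11, 13, -10, -2) → max 14
(-3, 11, 13, -10, -2, -10) → max 13
(11, 13, -10, -2, -10, 3) → max 13
(13, -10, -2, -10, 3, -5) → max 13
(-10, -2, -10, 3, -5, 14) → max 14
(-2, -10, 3, -5, 14, -8) → max 14
Minimum of these is 5.

5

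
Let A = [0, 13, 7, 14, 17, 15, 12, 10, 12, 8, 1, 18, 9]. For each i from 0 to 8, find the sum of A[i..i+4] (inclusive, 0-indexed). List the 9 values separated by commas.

51, 66, 65, 68, 66, 57, 43, 49, 48

(0, 13, 7, 14, 17) → sum 51
(13, 7, 14, 17, 15) → sum 66
(7, 14, 17, 15, 12) → sum 65
(14, 17, 15, 12, 10) → sum 68
(17, 15, 12, 10, 12) → sum 66
(15, 12, 10, 12, 8) → sum 57
(12, 10, 12, 8, 1) → sum 43
(10, 12, 8, 1, 18) → sum 49
(12, 8, 1, 18, 9) → sum 48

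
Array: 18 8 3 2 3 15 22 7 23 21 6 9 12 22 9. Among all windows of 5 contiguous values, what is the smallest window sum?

18 8 3 2 3 → sum 34
8 3 2 3 15 → sum 31
3 2 3 15 22 → sum 45
2 3 15 22 7 → sum 49
3 15 22 7 23 → sum 70
15 22 7 23 21 → sum 88
22 7 23 21 6 → sum 79
7 23 21 6 9 → sum 66
23 21 6 9 12 → sum 71
21 6 9 12 22 → sum 70
6 9 12 22 9 → sum 58
Smallest of these is 31.

31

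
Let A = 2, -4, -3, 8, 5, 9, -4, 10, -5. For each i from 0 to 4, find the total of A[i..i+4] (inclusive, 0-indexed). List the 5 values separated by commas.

Sliding a size-5 window across the 9 values:
(2, -4, -3, 8, 5) → sum 8
(-4, -3, 8, 5, 9) → sum 15
(-3, 8, 5, 9, -4) → sum 15
(8, 5, 9, -4, 10) → sum 28
(5, 9, -4, 10, -5) → sum 15

8, 15, 15, 28, 15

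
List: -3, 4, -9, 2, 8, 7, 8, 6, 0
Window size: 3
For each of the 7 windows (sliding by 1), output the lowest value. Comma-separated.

(-3, 4, -9) → min -9
(4, -9, 2) → min -9
(-9, 2, 8) → min -9
(2, 8, 7) → min 2
(8, 7, 8) → min 7
(7, 8, 6) → min 6
(8, 6, 0) → min 0

-9, -9, -9, 2, 7, 6, 0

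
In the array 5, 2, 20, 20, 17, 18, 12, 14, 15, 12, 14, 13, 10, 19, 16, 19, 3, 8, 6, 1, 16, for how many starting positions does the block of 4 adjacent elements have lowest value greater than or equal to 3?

14

[5, 2, 20, 20] → min 2
[2, 20, 20, 17] → min 2
[20, 20, 17, 18] → min 17  ≥ 3 ✓
[20, 17, 18, 12] → min 12  ≥ 3 ✓
[17, 18, 12, 14] → min 12  ≥ 3 ✓
[18, 12, 14, 15] → min 12  ≥ 3 ✓
[12, 14, 15, 12] → min 12  ≥ 3 ✓
[14, 15, 12, 14] → min 12  ≥ 3 ✓
[15, 12, 14, 13] → min 12  ≥ 3 ✓
[12, 14, 13, 10] → min 10  ≥ 3 ✓
[14, 13, 10, 19] → min 10  ≥ 3 ✓
[13, 10, 19, 16] → min 10  ≥ 3 ✓
[10, 19, 16, 19] → min 10  ≥ 3 ✓
[19, 16, 19, 3] → min 3  ≥ 3 ✓
[16, 19, 3, 8] → min 3  ≥ 3 ✓
[19, 3, 8, 6] → min 3  ≥ 3 ✓
[3, 8, 6, 1] → min 1
[8, 6, 1, 16] → min 1
14 windows satisfy the condition.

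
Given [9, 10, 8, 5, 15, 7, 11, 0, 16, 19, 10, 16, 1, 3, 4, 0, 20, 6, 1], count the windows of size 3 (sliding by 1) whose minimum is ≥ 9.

2

[9, 10, 8] → min 8
[10, 8, 5] → min 5
[8, 5, 15] → min 5
[5, 15, 7] → min 5
[15, 7, 11] → min 7
[7, 11, 0] → min 0
[11, 0, 16] → min 0
[0, 16, 19] → min 0
[16, 19, 10] → min 10  ≥ 9 ✓
[19, 10, 16] → min 10  ≥ 9 ✓
[10, 16, 1] → min 1
[16, 1, 3] → min 1
[1, 3, 4] → min 1
[3, 4, 0] → min 0
[4, 0, 20] → min 0
[0, 20, 6] → min 0
[20, 6, 1] → min 1
2 windows satisfy the condition.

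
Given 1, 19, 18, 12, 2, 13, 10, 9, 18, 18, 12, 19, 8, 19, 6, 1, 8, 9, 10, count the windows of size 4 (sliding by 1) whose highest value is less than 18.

[1, 19, 18, 12] → max 19
[19, 18, 12, 2] → max 19
[18, 12, 2, 13] → max 18
[12, 2, 13, 10] → max 13  < 18 ✓
[2, 13, 10, 9] → max 13  < 18 ✓
[13, 10, 9, 18] → max 18
[10, 9, 18, 18] → max 18
[9, 18, 18, 12] → max 18
[18, 18, 12, 19] → max 19
[18, 12, 19, 8] → max 19
[12, 19, 8, 19] → max 19
[19, 8, 19, 6] → max 19
[8, 19, 6, 1] → max 19
[19, 6, 1, 8] → max 19
[6, 1, 8, 9] → max 9  < 18 ✓
[1, 8, 9, 10] → max 10  < 18 ✓
4 windows satisfy the condition.

4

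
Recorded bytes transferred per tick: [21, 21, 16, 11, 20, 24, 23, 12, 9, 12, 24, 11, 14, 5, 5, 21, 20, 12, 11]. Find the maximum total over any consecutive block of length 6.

115

[21, 21, 16, 11, 20, 24] → sum 113
[21, 16, 11, 20, 24, 23] → sum 115
[16, 11, 20, 24, 23, 12] → sum 106
[11, 20, 24, 23, 12, 9] → sum 99
[20, 24, 23, 12, 9, 12] → sum 100
[24, 23, 12, 9, 12, 24] → sum 104
[23, 12, 9, 12, 24, 11] → sum 91
[12, 9, 12, 24, 11, 14] → sum 82
[9, 12, 24, 11, 14, 5] → sum 75
[12, 24, 11, 14, 5, 5] → sum 71
[24, 11, 14, 5, 5, 21] → sum 80
[11, 14, 5, 5, 21, 20] → sum 76
[14, 5, 5, 21, 20, 12] → sum 77
[5, 5, 21, 20, 12, 11] → sum 74
Maximum of these is 115.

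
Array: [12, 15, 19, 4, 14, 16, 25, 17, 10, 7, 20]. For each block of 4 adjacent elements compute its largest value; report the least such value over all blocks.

19

Each size-4 window and its max:
(12, 15, 19, 4) → max 19
(15, 19, 4, 14) → max 19
(19, 4, 14, 16) → max 19
(4, 14, 16, 25) → max 25
(14, 16, 25, 17) → max 25
(16, 25, 17, 10) → max 25
(25, 17, 10, 7) → max 25
(17, 10, 7, 20) → max 20
Least of these is 19.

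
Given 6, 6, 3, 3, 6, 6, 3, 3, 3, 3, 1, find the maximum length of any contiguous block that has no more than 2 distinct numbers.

[6] 1 distinct, len 1
[6, 6] 1 distinct, len 2
[6, 6, 3] 2 distinct, len 3
[6, 6, 3, 3] 2 distinct, len 4
[6, 6, 3, 3, 6] 2 distinct, len 5
[6, 6, 3, 3, 6, 6] 2 distinct, len 6
[6, 6, 3, 3, 6, 6, 3] 2 distinct, len 7
[6, 6, 3, 3, 6, 6, 3, 3] 2 distinct, len 8
[6, 6, 3, 3, 6, 6, 3, 3, 3] 2 distinct, len 9
[6, 6, 3, 3, 6, 6, 3, 3, 3, 3] 2 distinct, len 10
[3, 3, 3, 3, 1] 2 distinct, len 5
Longest length with ≤2 distinct: 10.

10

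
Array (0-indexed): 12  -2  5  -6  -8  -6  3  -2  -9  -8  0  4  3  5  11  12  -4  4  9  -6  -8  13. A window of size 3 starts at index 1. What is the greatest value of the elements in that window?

Elements at indices 1..3: -2, 5, -6
max(-2, 5, -6) = 5

5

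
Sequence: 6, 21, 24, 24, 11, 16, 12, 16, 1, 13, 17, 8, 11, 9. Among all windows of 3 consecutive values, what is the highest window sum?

69

6 21 24 → sum 51
21 24 24 → sum 69
24 24 11 → sum 59
24 11 16 → sum 51
11 16 12 → sum 39
16 12 16 → sum 44
12 16 1 → sum 29
16 1 13 → sum 30
1 13 17 → sum 31
13 17 8 → sum 38
17 8 11 → sum 36
8 11 9 → sum 28
Highest of these is 69.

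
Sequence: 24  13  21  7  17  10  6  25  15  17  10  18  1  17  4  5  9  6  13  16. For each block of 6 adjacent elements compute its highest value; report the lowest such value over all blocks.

(24, 13, 21, 7, 17, 10) → max 24
(13, 21, 7, 17, 10, 6) → max 21
(21, 7, 17, 10, 6, 25) → max 25
(7, 17, 10, 6, 25, 15) → max 25
(17, 10, 6, 25, 15, 17) → max 25
(10, 6, 25, 15, 17, 10) → max 25
(6, 25, 15, 17, 10, 18) → max 25
(25, 15, 17, 10, 18, 1) → max 25
(15, 17, 10, 18, 1, 17) → max 18
(17, 10, 18, 1, 17, 4) → max 18
(10, 18, 1, 17, 4, 5) → max 18
(18, 1, 17, 4, 5, 9) → max 18
(1, 17, 4, 5, 9, 6) → max 17
(17, 4, 5, 9, 6, 13) → max 17
(4, 5, 9, 6, 13, 16) → max 16
Lowest of these is 16.

16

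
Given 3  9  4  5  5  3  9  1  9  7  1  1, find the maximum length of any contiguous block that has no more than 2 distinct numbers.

[3] 1 distinct, len 1
[3, 9] 2 distinct, len 2
[9, 4] 2 distinct, len 2
[4, 5] 2 distinct, len 2
[4, 5, 5] 2 distinct, len 3
[5, 5, 3] 2 distinct, len 3
[3, 9] 2 distinct, len 2
[9, 1] 2 distinct, len 2
[9, 1, 9] 2 distinct, len 3
[9, 7] 2 distinct, len 2
[7, 1] 2 distinct, len 2
[7, 1, 1] 2 distinct, len 3
Longest length with ≤2 distinct: 3.

3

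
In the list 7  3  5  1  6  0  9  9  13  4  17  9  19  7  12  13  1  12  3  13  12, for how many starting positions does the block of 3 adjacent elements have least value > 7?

(7, 3, 5) → min 3
(3, 5, 1) → min 1
(5, 1, 6) → min 1
(1, 6, 0) → min 0
(6, 0, 9) → min 0
(0, 9, 9) → min 0
(9, 9, 13) → min 9  > 7 ✓
(9, 13, 4) → min 4
(13, 4, 17) → min 4
(4, 17, 9) → min 4
(17, 9, 19) → min 9  > 7 ✓
(9, 19, 7) → min 7
(19, 7, 12) → min 7
(7, 12, 13) → min 7
(12, 13, 1) → min 1
(13, 1, 12) → min 1
(1, 12, 3) → min 1
(12, 3, 13) → min 3
(3, 13, 12) → min 3
2 windows satisfy the condition.

2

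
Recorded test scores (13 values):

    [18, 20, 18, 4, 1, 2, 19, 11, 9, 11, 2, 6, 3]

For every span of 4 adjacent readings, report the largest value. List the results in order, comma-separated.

20, 20, 18, 19, 19, 19, 19, 11, 11, 11

18 20 18 4 → max 20
20 18 4 1 → max 20
18 4 1 2 → max 18
4 1 2 19 → max 19
1 2 19 11 → max 19
2 19 11 9 → max 19
19 11 9 11 → max 19
11 9 11 2 → max 11
9 11 2 6 → max 11
11 2 6 3 → max 11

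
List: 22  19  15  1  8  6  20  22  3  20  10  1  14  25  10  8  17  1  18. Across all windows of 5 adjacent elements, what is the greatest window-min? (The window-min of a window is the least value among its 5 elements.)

8

Window mins for each of the 15 positions:
[22, 19, 15, 1, 8] → min 1
[19, 15, 1, 8, 6] → min 1
[15, 1, 8, 6, 20] → min 1
[1, 8, 6, 20, 22] → min 1
[8, 6, 20, 22, 3] → min 3
[6, 20, 22, 3, 20] → min 3
[20, 22, 3, 20, 10] → min 3
[22, 3, 20, 10, 1] → min 1
[3, 20, 10, 1, 14] → min 1
[20, 10, 1, 14, 25] → min 1
[10, 1, 14, 25, 10] → min 1
[1, 14, 25, 10, 8] → min 1
[14, 25, 10, 8, 17] → min 8
[25, 10, 8, 17, 1] → min 1
[10, 8, 17, 1, 18] → min 1
Greatest of these is 8.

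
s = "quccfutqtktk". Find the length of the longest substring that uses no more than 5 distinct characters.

9

add q: window [q] (1 distinct), len 1
add u: window [q, u] (2 distinct), len 2
add c: window [q, u, c] (3 distinct), len 3
add c: window [q, u, c, c] (3 distinct), len 4
add f: window [q, u, c, c, f] (4 distinct), len 5
add u: window [q, u, c, c, f, u] (4 distinct), len 6
add t: window [q, u, c, c, f, u, t] (5 distinct), len 7
add q: window [q, u, c, c, f, u, t, q] (5 distinct), len 8
add t: window [q, u, c, c, f, u, t, q, t] (5 distinct), len 9
add k: window [f, u, t, q, t, k] (5 distinct), len 6
add t: window [f, u, t, q, t, k, t] (5 distinct), len 7
add k: window [f, u, t, q, t, k, t, k] (5 distinct), len 8
Longest length with ≤5 distinct: 9.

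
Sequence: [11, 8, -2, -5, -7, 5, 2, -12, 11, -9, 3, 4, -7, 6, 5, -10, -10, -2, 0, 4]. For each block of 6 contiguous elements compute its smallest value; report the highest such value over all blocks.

-7

(11, 8, -2, -5, -7, 5) → min -7
(8, -2, -5, -7, 5, 2) → min -7
(-2, -5, -7, 5, 2, -12) → min -12
(-5, -7, 5, 2, -12, 11) → min -12
(-7, 5, 2, -12, 11, -9) → min -12
(5, 2, -12, 11, -9, 3) → min -12
(2, -12, 11, -9, 3, 4) → min -12
(-12, 11, -9, 3, 4, -7) → min -12
(11, -9, 3, 4, -7, 6) → min -9
(-9, 3, 4, -7, 6, 5) → min -9
(3, 4, -7, 6, 5, -10) → min -10
(4, -7, 6, 5, -10, -10) → min -10
(-7, 6, 5, -10, -10, -2) → min -10
(6, 5, -10, -10, -2, 0) → min -10
(5, -10, -10, -2, 0, 4) → min -10
Highest of these is -7.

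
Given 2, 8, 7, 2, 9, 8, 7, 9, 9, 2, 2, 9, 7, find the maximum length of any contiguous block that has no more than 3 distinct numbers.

7

Extend right; when distinct count exceeds 3, shrink from the left:
[2] 1 distinct, len 1
[2, 8] 2 distinct, len 2
[2, 8, 7] 3 distinct, len 3
[2, 8, 7, 2] 3 distinct, len 4
[7, 2, 9] 3 distinct, len 3
[2, 9, 8] 3 distinct, len 3
[9, 8, 7] 3 distinct, len 3
[9, 8, 7, 9] 3 distinct, len 4
[9, 8, 7, 9, 9] 3 distinct, len 5
[7, 9, 9, 2] 3 distinct, len 4
[7, 9, 9, 2, 2] 3 distinct, len 5
[7, 9, 9, 2, 2, 9] 3 distinct, len 6
[7, 9, 9, 2, 2, 9, 7] 3 distinct, len 7
Longest length with ≤3 distinct: 7.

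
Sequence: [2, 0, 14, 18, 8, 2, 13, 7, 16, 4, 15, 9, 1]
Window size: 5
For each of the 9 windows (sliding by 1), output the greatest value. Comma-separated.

[2, 0, 14, 18, 8] → max 18
[0, 14, 18, 8, 2] → max 18
[14, 18, 8, 2, 13] → max 18
[18, 8, 2, 13, 7] → max 18
[8, 2, 13, 7, 16] → max 16
[2, 13, 7, 16, 4] → max 16
[13, 7, 16, 4, 15] → max 16
[7, 16, 4, 15, 9] → max 16
[16, 4, 15, 9, 1] → max 16

18, 18, 18, 18, 16, 16, 16, 16, 16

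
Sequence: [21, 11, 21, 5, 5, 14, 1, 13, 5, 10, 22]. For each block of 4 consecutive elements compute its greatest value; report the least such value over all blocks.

13

[21, 11, 21, 5] → max 21
[11, 21, 5, 5] → max 21
[21, 5, 5, 14] → max 21
[5, 5, 14, 1] → max 14
[5, 14, 1, 13] → max 14
[14, 1, 13, 5] → max 14
[1, 13, 5, 10] → max 13
[13, 5, 10, 22] → max 22
Least of these is 13.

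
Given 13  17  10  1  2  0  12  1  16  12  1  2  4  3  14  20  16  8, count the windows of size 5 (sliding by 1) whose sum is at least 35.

13 17 10 1 2 → sum 43  ≥ 35 ✓
17 10 1 2 0 → sum 30
10 1 2 0 12 → sum 25
1 2 0 12 1 → sum 16
2 0 12 1 16 → sum 31
0 12 1 16 12 → sum 41  ≥ 35 ✓
12 1 16 12 1 → sum 42  ≥ 35 ✓
1 16 12 1 2 → sum 32
16 12 1 2 4 → sum 35  ≥ 35 ✓
12 1 2 4 3 → sum 22
1 2 4 3 14 → sum 24
2 4 3 14 20 → sum 43  ≥ 35 ✓
4 3 14 20 16 → sum 57  ≥ 35 ✓
3 14 20 16 8 → sum 61  ≥ 35 ✓
7 windows satisfy the condition.

7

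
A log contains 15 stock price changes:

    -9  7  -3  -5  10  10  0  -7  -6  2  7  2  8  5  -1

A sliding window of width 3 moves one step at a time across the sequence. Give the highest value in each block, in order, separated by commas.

-9 7 -3 → max 7
7 -3 -5 → max 7
-3 -5 10 → max 10
-5 10 10 → max 10
10 10 0 → max 10
10 0 -7 → max 10
0 -7 -6 → max 0
-7 -6 2 → max 2
-6 2 7 → max 7
2 7 2 → max 7
7 2 8 → max 8
2 8 5 → max 8
8 5 -1 → max 8

7, 7, 10, 10, 10, 10, 0, 2, 7, 7, 8, 8, 8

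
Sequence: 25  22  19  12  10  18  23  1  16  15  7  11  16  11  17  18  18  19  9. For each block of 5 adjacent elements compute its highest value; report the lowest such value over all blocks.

Window maxs for each of the 15 positions:
(25, 22, 19, 12, 10) → max 25
(22, 19, 12, 10, 18) → max 22
(19, 12, 10, 18, 23) → max 23
(12, 10, 18, 23, 1) → max 23
(10, 18, 23, 1, 16) → max 23
(18, 23, 1, 16, 15) → max 23
(23, 1, 16, 15, 7) → max 23
(1, 16, 15, 7, 11) → max 16
(16, 15, 7, 11, 16) → max 16
(15, 7, 11, 16, 11) → max 16
(7, 11, 16, 11, 17) → max 17
(11, 16, 11, 17, 18) → max 18
(16, 11, 17, 18, 18) → max 18
(11, 17, 18, 18, 19) → max 19
(17, 18, 18, 19, 9) → max 19
Lowest of these is 16.

16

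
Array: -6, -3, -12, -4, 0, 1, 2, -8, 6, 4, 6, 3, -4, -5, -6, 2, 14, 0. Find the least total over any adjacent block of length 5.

Each size-5 window and its sum:
[-6, -3, -12, -4, 0] → sum -25
[-3, -12, -4, 0, 1] → sum -18
[-12, -4, 0, 1, 2] → sum -13
[-4, 0, 1, 2, -8] → sum -9
[0, 1, 2, -8, 6] → sum 1
[1, 2, -8, 6, 4] → sum 5
[2, -8, 6, 4, 6] → sum 10
[-8, 6, 4, 6, 3] → sum 11
[6, 4, 6, 3, -4] → sum 15
[4, 6, 3, -4, -5] → sum 4
[6, 3, -4, -5, -6] → sum -6
[3, -4, -5, -6, 2] → sum -10
[-4, -5, -6, 2, 14] → sum 1
[-5, -6, 2, 14, 0] → sum 5
Least of these is -25.

-25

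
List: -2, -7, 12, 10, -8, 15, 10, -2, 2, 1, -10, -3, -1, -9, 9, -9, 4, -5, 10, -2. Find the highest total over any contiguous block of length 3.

Each size-3 window and its sum:
(-2, -7, 12) → sum 3
(-7, 12, 10) → sum 15
(12, 10, -8) → sum 14
(10, -8, 15) → sum 17
(-8, 15, 10) → sum 17
(15, 10, -2) → sum 23
(10, -2, 2) → sum 10
(-2, 2, 1) → sum 1
(2, 1, -10) → sum -7
(1, -10, -3) → sum -12
(-10, -3, -1) → sum -14
(-3, -1, -9) → sum -13
(-1, -9, 9) → sum -1
(-9, 9, -9) → sum -9
(9, -9, 4) → sum 4
(-9, 4, -5) → sum -10
(4, -5, 10) → sum 9
(-5, 10, -2) → sum 3
Highest of these is 23.

23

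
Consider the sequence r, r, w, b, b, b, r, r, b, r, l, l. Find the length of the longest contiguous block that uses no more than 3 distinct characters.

10

add r: window [r] (1 distinct), len 1
add r: window [r, r] (1 distinct), len 2
add w: window [r, r, w] (2 distinct), len 3
add b: window [r, r, w, b] (3 distinct), len 4
add b: window [r, r, w, b, b] (3 distinct), len 5
add b: window [r, r, w, b, b, b] (3 distinct), len 6
add r: window [r, r, w, b, b, b, r] (3 distinct), len 7
add r: window [r, r, w, b, b, b, r, r] (3 distinct), len 8
add b: window [r, r, w, b, b, b, r, r, b] (3 distinct), len 9
add r: window [r, r, w, b, b, b, r, r, b, r] (3 distinct), len 10
add l: window [b, b, b, r, r, b, r, l] (3 distinct), len 8
add l: window [b, b, b, r, r, b, r, l, l] (3 distinct), len 9
Longest length with ≤3 distinct: 10.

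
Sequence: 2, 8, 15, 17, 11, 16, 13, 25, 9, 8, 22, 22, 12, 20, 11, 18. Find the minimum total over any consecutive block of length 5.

2 8 15 17 11 → sum 53
8 15 17 11 16 → sum 67
15 17 11 16 13 → sum 72
17 11 16 13 25 → sum 82
11 16 13 25 9 → sum 74
16 13 25 9 8 → sum 71
13 25 9 8 22 → sum 77
25 9 8 22 22 → sum 86
9 8 22 22 12 → sum 73
8 22 22 12 20 → sum 84
22 22 12 20 11 → sum 87
22 12 20 11 18 → sum 83
Minimum of these is 53.

53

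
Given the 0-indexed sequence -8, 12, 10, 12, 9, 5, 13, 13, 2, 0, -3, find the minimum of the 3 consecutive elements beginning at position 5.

Elements at indices 5..7: 5, 13, 13
min(5, 13, 13) = 5

5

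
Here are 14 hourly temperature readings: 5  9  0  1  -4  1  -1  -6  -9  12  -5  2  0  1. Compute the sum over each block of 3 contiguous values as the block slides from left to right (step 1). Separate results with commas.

Sliding a size-3 window across the 14 values:
[5, 9, 0] → sum 14
[9, 0, 1] → sum 10
[0, 1, -4] → sum -3
[1, -4, 1] → sum -2
[-4, 1, -1] → sum -4
[1, -1, -6] → sum -6
[-1, -6, -9] → sum -16
[-6, -9, 12] → sum -3
[-9, 12, -5] → sum -2
[12, -5, 2] → sum 9
[-5, 2, 0] → sum -3
[2, 0, 1] → sum 3

14, 10, -3, -2, -4, -6, -16, -3, -2, 9, -3, 3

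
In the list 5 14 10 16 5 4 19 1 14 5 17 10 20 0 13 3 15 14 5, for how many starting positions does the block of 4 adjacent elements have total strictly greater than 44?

6

(5, 14, 10, 16) → sum 45  > 44 ✓
(14, 10, 16, 5) → sum 45  > 44 ✓
(10, 16, 5, 4) → sum 35
(16, 5, 4, 19) → sum 44
(5, 4, 19, 1) → sum 29
(4, 19, 1, 14) → sum 38
(19, 1, 14, 5) → sum 39
(1, 14, 5, 17) → sum 37
(14, 5, 17, 10) → sum 46  > 44 ✓
(5, 17, 10, 20) → sum 52  > 44 ✓
(17, 10, 20, 0) → sum 47  > 44 ✓
(10, 20, 0, 13) → sum 43
(20, 0, 13, 3) → sum 36
(0, 13, 3, 15) → sum 31
(13, 3, 15, 14) → sum 45  > 44 ✓
(3, 15, 14, 5) → sum 37
6 windows satisfy the condition.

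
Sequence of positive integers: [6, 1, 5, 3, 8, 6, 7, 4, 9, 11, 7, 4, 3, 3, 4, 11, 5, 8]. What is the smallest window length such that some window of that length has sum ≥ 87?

add 6: running sum 6 < 87
add 1: running sum 7 < 87
add 5: running sum 12 < 87
add 3: running sum 15 < 87
add 8: running sum 23 < 87
add 6: running sum 29 < 87
add 7: running sum 36 < 87
add 4: running sum 40 < 87
add 9: running sum 49 < 87
add 11: running sum 60 < 87
add 7: running sum 67 < 87
add 4: running sum 71 < 87
add 3: running sum 74 < 87
add 3: running sum 77 < 87
add 4: running sum 81 < 87
add 11: shortest ending here [6, 1, 5, 3, 8, 6, 7, 4, 9, 11, 7, 4, 3, 3, 4, 11] sum 92, len 16
add 5: shortest ending here [5, 3, 8, 6, 7, 4, 9, 11, 7, 4, 3, 3, 4, 11, 5] sum 90, len 15
add 8: shortest ending here [8, 6, 7, 4, 9, 11, 7, 4, 3, 3, 4, 11, 5, 8] sum 90, len 14
Shortest qualifying length: 14.

14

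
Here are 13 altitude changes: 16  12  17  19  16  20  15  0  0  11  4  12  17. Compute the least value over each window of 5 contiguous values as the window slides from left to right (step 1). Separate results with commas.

Sliding a size-5 window across the 13 values:
16 12 17 19 16 → min 12
12 17 19 16 20 → min 12
17 19 16 20 15 → min 15
19 16 20 15 0 → min 0
16 20 15 0 0 → min 0
20 15 0 0 11 → min 0
15 0 0 11 4 → min 0
0 0 11 4 12 → min 0
0 11 4 12 17 → min 0

12, 12, 15, 0, 0, 0, 0, 0, 0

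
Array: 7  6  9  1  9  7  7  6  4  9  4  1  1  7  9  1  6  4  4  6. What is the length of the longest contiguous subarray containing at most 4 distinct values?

add 7: window [7] (1 distinct), len 1
add 6: window [7, 6] (2 distinct), len 2
add 9: window [7, 6, 9] (3 distinct), len 3
add 1: window [7, 6, 9, 1] (4 distinct), len 4
add 9: window [7, 6, 9, 1, 9] (4 distinct), len 5
add 7: window [7, 6, 9, 1, 9, 7] (4 distinct), len 6
add 7: window [7, 6, 9, 1, 9, 7, 7] (4 distinct), len 7
add 6: window [7, 6, 9, 1, 9, 7, 7, 6] (4 distinct), len 8
add 4: window [9, 7, 7, 6, 4] (4 distinct), len 5
add 9: window [9, 7, 7, 6, 4, 9] (4 distinct), len 6
add 4: window [9, 7, 7, 6, 4, 9, 4] (4 distinct), len 7
add 1: window [6, 4, 9, 4, 1] (4 distinct), len 5
add 1: window [6, 4, 9, 4, 1, 1] (4 distinct), len 6
add 7: window [4, 9, 4, 1, 1, 7] (4 distinct), len 6
add 9: window [4, 9, 4, 1, 1, 7, 9] (4 distinct), len 7
add 1: window [4, 9, 4, 1, 1, 7, 9, 1] (4 distinct), len 8
add 6: window [1, 1, 7, 9, 1, 6] (4 distinct), len 6
add 4: window [9, 1, 6, 4] (4 distinct), len 4
add 4: window [9, 1, 6, 4, 4] (4 distinct), len 5
add 6: window [9, 1, 6, 4, 4, 6] (4 distinct), len 6
Longest length with ≤4 distinct: 8.

8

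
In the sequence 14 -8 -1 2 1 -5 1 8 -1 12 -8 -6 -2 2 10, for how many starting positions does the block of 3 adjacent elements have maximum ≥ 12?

(14, -8, -1) → max 14  ≥ 12 ✓
(-8, -1, 2) → max 2
(-1, 2, 1) → max 2
(2, 1, -5) → max 2
(1, -5, 1) → max 1
(-5, 1, 8) → max 8
(1, 8, -1) → max 8
(8, -1, 12) → max 12  ≥ 12 ✓
(-1, 12, -8) → max 12  ≥ 12 ✓
(12, -8, -6) → max 12  ≥ 12 ✓
(-8, -6, -2) → max -2
(-6, -2, 2) → max 2
(-2, 2, 10) → max 10
4 windows satisfy the condition.

4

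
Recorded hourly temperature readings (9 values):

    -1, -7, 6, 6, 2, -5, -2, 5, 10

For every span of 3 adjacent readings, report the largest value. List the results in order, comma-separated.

6, 6, 6, 6, 2, 5, 10

Sliding a size-3 window across the 9 values:
-1 -7 6 → max 6
-7 6 6 → max 6
6 6 2 → max 6
6 2 -5 → max 6
2 -5 -2 → max 2
-5 -2 5 → max 5
-2 5 10 → max 10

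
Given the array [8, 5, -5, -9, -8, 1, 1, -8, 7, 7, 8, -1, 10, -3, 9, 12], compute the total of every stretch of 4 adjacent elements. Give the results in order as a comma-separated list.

8 5 -5 -9 → sum -1
5 -5 -9 -8 → sum -17
-5 -9 -8 1 → sum -21
-9 -8 1 1 → sum -15
-8 1 1 -8 → sum -14
1 1 -8 7 → sum 1
1 -8 7 7 → sum 7
-8 7 7 8 → sum 14
7 7 8 -1 → sum 21
7 8 -1 10 → sum 24
8 -1 10 -3 → sum 14
-1 10 -3 9 → sum 15
10 -3 9 12 → sum 28

-1, -17, -21, -15, -14, 1, 7, 14, 21, 24, 14, 15, 28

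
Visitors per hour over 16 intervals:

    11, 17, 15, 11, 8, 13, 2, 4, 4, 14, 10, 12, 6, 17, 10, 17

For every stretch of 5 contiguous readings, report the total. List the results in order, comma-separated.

11 17 15 11 8 → sum 62
17 15 11 8 13 → sum 64
15 11 8 13 2 → sum 49
11 8 13 2 4 → sum 38
8 13 2 4 4 → sum 31
13 2 4 4 14 → sum 37
2 4 4 14 10 → sum 34
4 4 14 10 12 → sum 44
4 14 10 12 6 → sum 46
14 10 12 6 17 → sum 59
10 12 6 17 10 → sum 55
12 6 17 10 17 → sum 62

62, 64, 49, 38, 31, 37, 34, 44, 46, 59, 55, 62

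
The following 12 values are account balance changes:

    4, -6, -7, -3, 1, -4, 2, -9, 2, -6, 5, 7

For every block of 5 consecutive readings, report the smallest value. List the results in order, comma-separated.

4 -6 -7 -3 1 → min -7
-6 -7 -3 1 -4 → min -7
-7 -3 1 -4 2 → min -7
-3 1 -4 2 -9 → min -9
1 -4 2 -9 2 → min -9
-4 2 -9 2 -6 → min -9
2 -9 2 -6 5 → min -9
-9 2 -6 5 7 → min -9

-7, -7, -7, -9, -9, -9, -9, -9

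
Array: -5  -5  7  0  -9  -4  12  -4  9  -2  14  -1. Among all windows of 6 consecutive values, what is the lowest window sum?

-16

Each size-6 window and its sum:
(-5, -5, 7, 0, -9, -4) → sum -16
(-5, 7, 0, -9, -4, 12) → sum 1
(7, 0, -9, -4, 12, -4) → sum 2
(0, -9, -4, 12, -4, 9) → sum 4
(-9, -4, 12, -4, 9, -2) → sum 2
(-4, 12, -4, 9, -2, 14) → sum 25
(12, -4, 9, -2, 14, -1) → sum 28
Lowest of these is -16.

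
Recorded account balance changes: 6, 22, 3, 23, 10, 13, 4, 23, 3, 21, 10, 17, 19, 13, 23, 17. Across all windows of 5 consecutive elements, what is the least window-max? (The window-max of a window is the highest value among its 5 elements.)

Each size-5 window and its max:
[6, 22, 3, 23, 10] → max 23
[22, 3, 23, 10, 13] → max 23
[3, 23, 10, 13, 4] → max 23
[23, 10, 13, 4, 23] → max 23
[10, 13, 4, 23, 3] → max 23
[13, 4, 23, 3, 21] → max 23
[4, 23, 3, 21, 10] → max 23
[23, 3, 21, 10, 17] → max 23
[3, 21, 10, 17, 19] → max 21
[21, 10, 17, 19, 13] → max 21
[10, 17, 19, 13, 23] → max 23
[17, 19, 13, 23, 17] → max 23
Least of these is 21.

21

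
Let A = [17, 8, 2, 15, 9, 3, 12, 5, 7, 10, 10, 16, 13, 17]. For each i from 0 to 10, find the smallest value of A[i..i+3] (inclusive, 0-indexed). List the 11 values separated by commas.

2, 2, 2, 3, 3, 3, 5, 5, 7, 10, 10

17 8 2 15 → min 2
8 2 15 9 → min 2
2 15 9 3 → min 2
15 9 3 12 → min 3
9 3 12 5 → min 3
3 12 5 7 → min 3
12 5 7 10 → min 5
5 7 10 10 → min 5
7 10 10 16 → min 7
10 10 16 13 → min 10
10 16 13 17 → min 10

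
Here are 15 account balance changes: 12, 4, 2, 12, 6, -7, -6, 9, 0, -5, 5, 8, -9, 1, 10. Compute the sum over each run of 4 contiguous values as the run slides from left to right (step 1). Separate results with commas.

Sliding a size-4 window across the 15 values:
12 4 2 12 → sum 30
4 2 12 6 → sum 24
2 12 6 -7 → sum 13
12 6 -7 -6 → sum 5
6 -7 -6 9 → sum 2
-7 -6 9 0 → sum -4
-6 9 0 -5 → sum -2
9 0 -5 5 → sum 9
0 -5 5 8 → sum 8
-5 5 8 -9 → sum -1
5 8 -9 1 → sum 5
8 -9 1 10 → sum 10

30, 24, 13, 5, 2, -4, -2, 9, 8, -1, 5, 10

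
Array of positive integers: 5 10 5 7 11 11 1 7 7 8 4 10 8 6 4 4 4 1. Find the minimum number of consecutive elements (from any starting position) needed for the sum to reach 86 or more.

12

add 5: running sum 5 < 86
add 10: running sum 15 < 86
add 5: running sum 20 < 86
add 7: running sum 27 < 86
add 11: running sum 38 < 86
add 11: running sum 49 < 86
add 1: running sum 50 < 86
add 7: running sum 57 < 86
add 7: running sum 64 < 86
add 8: running sum 72 < 86
add 4: running sum 76 < 86
add 10: shortest ending here [5, 10, 5, 7, 11, 11, 1, 7, 7, 8, 4, 10] sum 86, len 12
add 8: shortest ending here [10, 5, 7, 11, 11, 1, 7, 7, 8, 4, 10, 8] sum 89, len 12
add 6: shortest ending here [10, 5, 7, 11, 11, 1, 7, 7, 8, 4, 10, 8, 6] sum 95, len 13
add 4: shortest ending here [5, 7, 11, 11, 1, 7, 7, 8, 4, 10, 8, 6, 4] sum 89, len 13
add 4: shortest ending here [7, 11, 11, 1, 7, 7, 8, 4, 10, 8, 6, 4, 4] sum 88, len 13
add 4: shortest ending here [7, 11, 11, 1, 7, 7, 8, 4, 10, 8, 6, 4, 4, 4] sum 92, len 14
add 1: shortest ending here [11, 11, 1, 7, 7, 8, 4, 10, 8, 6, 4, 4, 4, 1] sum 86, len 14
Shortest qualifying length: 12.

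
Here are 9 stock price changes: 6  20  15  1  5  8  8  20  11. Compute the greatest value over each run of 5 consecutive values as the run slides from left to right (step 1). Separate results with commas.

20, 20, 15, 20, 20

Sliding a size-5 window across the 9 values:
6 20 15 1 5 → max 20
20 15 1 5 8 → max 20
15 1 5 8 8 → max 15
1 5 8 8 20 → max 20
5 8 8 20 11 → max 20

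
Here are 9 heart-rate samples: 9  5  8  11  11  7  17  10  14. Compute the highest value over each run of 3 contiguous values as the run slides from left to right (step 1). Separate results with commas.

9, 11, 11, 11, 17, 17, 17

[9, 5, 8] → max 9
[5, 8, 11] → max 11
[8, 11, 11] → max 11
[11, 11, 7] → max 11
[11, 7, 17] → max 17
[7, 17, 10] → max 17
[17, 10, 14] → max 17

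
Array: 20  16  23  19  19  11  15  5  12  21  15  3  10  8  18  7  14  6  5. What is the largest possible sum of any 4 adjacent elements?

Window sums for each of the 16 positions:
(20, 16, 23, 19) → sum 78
(16, 23, 19, 19) → sum 77
(23, 19, 19, 11) → sum 72
(19, 19, 11, 15) → sum 64
(19, 11, 15, 5) → sum 50
(11, 15, 5, 12) → sum 43
(15, 5, 12, 21) → sum 53
(5, 12, 21, 15) → sum 53
(12, 21, 15, 3) → sum 51
(21, 15, 3, 10) → sum 49
(15, 3, 10, 8) → sum 36
(3, 10, 8, 18) → sum 39
(10, 8, 18, 7) → sum 43
(8, 18, 7, 14) → sum 47
(18, 7, 14, 6) → sum 45
(7, 14, 6, 5) → sum 32
Largest of these is 78.

78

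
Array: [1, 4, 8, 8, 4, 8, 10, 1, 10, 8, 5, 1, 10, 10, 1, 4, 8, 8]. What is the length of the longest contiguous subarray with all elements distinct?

add 1: [1] len 1
add 4: [1, 4] len 2
add 8: [1, 4, 8] len 3
add 8 (repeat 8, move left end past it): [8] len 1
add 4: [8, 4] len 2
add 8 (repeat 8, move left end past it): [4, 8] len 2
add 10: [4, 8, 10] len 3
add 1: [4, 8, 10, 1] len 4
add 10 (repeat 10, move left end past it): [1, 10] len 2
add 8: [1, 10, 8] len 3
add 5: [1, 10, 8, 5] len 4
add 1 (repeat 1, move left end past it): [10, 8, 5, 1] len 4
add 10 (repeat 10, move left end past it): [8, 5, 1, 10] len 4
add 10 (repeat 10, move left end past it): [10] len 1
add 1: [10, 1] len 2
add 4: [10, 1, 4] len 3
add 8: [10, 1, 4, 8] len 4
add 8 (repeat 8, move left end past it): [8] len 1
Longest all-distinct length: 4.

4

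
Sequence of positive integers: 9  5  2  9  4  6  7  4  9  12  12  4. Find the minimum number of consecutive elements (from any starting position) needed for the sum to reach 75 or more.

11

Extend right; whenever the sum reaches 75, record the length and shrink from the left:
add 9: running sum 9 < 75
add 5: running sum 14 < 75
add 2: running sum 16 < 75
add 9: running sum 25 < 75
add 4: running sum 29 < 75
add 6: running sum 35 < 75
add 7: running sum 42 < 75
add 4: running sum 46 < 75
add 9: running sum 55 < 75
add 12: running sum 67 < 75
add 12: shortest ending here [9, 5, 2, 9, 4, 6, 7, 4, 9, 12, 12] sum 79, len 11
add 4: shortest ending here [9, 5, 2, 9, 4, 6, 7, 4, 9, 12, 12, 4] sum 83, len 12
Shortest qualifying length: 11.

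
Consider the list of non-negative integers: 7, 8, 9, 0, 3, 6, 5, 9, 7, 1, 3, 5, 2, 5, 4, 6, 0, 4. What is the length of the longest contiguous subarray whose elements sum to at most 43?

[7] sum 7 len 1
[7, 8] sum 15 len 2
[7, 8, 9] sum 24 len 3
[7, 8, 9, 0] sum 24 len 4
[7, 8, 9, 0, 3] sum 27 len 5
[7, 8, 9, 0, 3, 6] sum 33 len 6
[7, 8, 9, 0, 3, 6, 5] sum 38 len 7
[8, 9, 0, 3, 6, 5, 9] sum 40 len 7
[9, 0, 3, 6, 5, 9, 7] sum 39 len 7
[9, 0, 3, 6, 5, 9, 7, 1] sum 40 len 8
[9, 0, 3, 6, 5, 9, 7, 1, 3] sum 43 len 9
[0, 3, 6, 5, 9, 7, 1, 3, 5] sum 39 len 9
[0, 3, 6, 5, 9, 7, 1, 3, 5, 2] sum 41 len 10
[6, 5, 9, 7, 1, 3, 5, 2, 5] sum 43 len 9
[5, 9, 7, 1, 3, 5, 2, 5, 4] sum 41 len 9
[9, 7, 1, 3, 5, 2, 5, 4, 6] sum 42 len 9
[9, 7, 1, 3, 5, 2, 5, 4, 6, 0] sum 42 len 10
[7, 1, 3, 5, 2, 5, 4, 6, 0, 4] sum 37 len 10
Longest length seen: 10.

10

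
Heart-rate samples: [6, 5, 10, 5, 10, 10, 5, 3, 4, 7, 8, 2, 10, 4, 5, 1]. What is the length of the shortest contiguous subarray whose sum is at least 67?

10

add 6: running sum 6 < 67
add 5: running sum 11 < 67
add 10: running sum 21 < 67
add 5: running sum 26 < 67
add 10: running sum 36 < 67
add 10: running sum 46 < 67
add 5: running sum 51 < 67
add 3: running sum 54 < 67
add 4: running sum 58 < 67
add 7: running sum 65 < 67
add 8: shortest ending here [5, 10, 5, 10, 10, 5, 3, 4, 7, 8] sum 67, len 10
add 2: shortest ending here [5, 10, 5, 10, 10, 5, 3, 4, 7, 8, 2] sum 69, len 11
add 10: shortest ending here [10, 5, 10, 10, 5, 3, 4, 7, 8, 2, 10] sum 74, len 11
add 4: shortest ending here [5, 10, 10, 5, 3, 4, 7, 8, 2, 10, 4] sum 68, len 11
add 5: shortest ending here [10, 10, 5, 3, 4, 7, 8, 2, 10, 4, 5] sum 68, len 11
add 1: shortest ending here [10, 10, 5, 3, 4, 7, 8, 2, 10, 4, 5, 1] sum 69, len 12
Shortest qualifying length: 10.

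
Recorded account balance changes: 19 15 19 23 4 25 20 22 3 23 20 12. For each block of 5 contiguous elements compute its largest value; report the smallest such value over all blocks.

23

19 15 19 23 4 → max 23
15 19 23 4 25 → max 25
19 23 4 25 20 → max 25
23 4 25 20 22 → max 25
4 25 20 22 3 → max 25
25 20 22 3 23 → max 25
20 22 3 23 20 → max 23
22 3 23 20 12 → max 23
Smallest of these is 23.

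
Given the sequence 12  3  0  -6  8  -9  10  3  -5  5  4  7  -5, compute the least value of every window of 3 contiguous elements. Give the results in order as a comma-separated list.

(12, 3, 0) → min 0
(3, 0, -6) → min -6
(0, -6, 8) → min -6
(-6, 8, -9) → min -9
(8, -9, 10) → min -9
(-9, 10, 3) → min -9
(10, 3, -5) → min -5
(3, -5, 5) → min -5
(-5, 5, 4) → min -5
(5, 4, 7) → min 4
(4, 7, -5) → min -5

0, -6, -6, -9, -9, -9, -5, -5, -5, 4, -5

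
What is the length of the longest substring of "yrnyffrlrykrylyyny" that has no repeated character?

4

add y: [y] len 1
add r: [y, r] len 2
add n: [y, r, n] len 3
add y (repeat y, move left end past it): [r, n, y] len 3
add f: [r, n, y, f] len 4
add f (repeat f, move left end past it): [f] len 1
add r: [f, r] len 2
add l: [f, r, l] len 3
add r (repeat r, move left end past it): [l, r] len 2
add y: [l, r, y] len 3
add k: [l, r, y, k] len 4
add r (repeat r, move left end past it): [y, k, r] len 3
add y (repeat y, move left end past it): [k, r, y] len 3
add l: [k, r, y, l] len 4
add y (repeat y, move left end past it): [l, y] len 2
add y (repeat y, move left end past it): [y] len 1
add n: [y, n] len 2
add y (repeat y, move left end past it): [n, y] len 2
Longest all-distinct length: 4.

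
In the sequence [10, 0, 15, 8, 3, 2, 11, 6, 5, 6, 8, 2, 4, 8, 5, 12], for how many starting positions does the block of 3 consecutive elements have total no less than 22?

5

(10, 0, 15) → sum 25  ≥ 22 ✓
(0, 15, 8) → sum 23  ≥ 22 ✓
(15, 8, 3) → sum 26  ≥ 22 ✓
(8, 3, 2) → sum 13
(3, 2, 11) → sum 16
(2, 11, 6) → sum 19
(11, 6, 5) → sum 22  ≥ 22 ✓
(6, 5, 6) → sum 17
(5, 6, 8) → sum 19
(6, 8, 2) → sum 16
(8, 2, 4) → sum 14
(2, 4, 8) → sum 14
(4, 8, 5) → sum 17
(8, 5, 12) → sum 25  ≥ 22 ✓
5 windows satisfy the condition.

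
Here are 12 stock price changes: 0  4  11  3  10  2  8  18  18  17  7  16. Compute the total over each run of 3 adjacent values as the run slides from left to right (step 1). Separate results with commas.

[0, 4, 11] → sum 15
[4, 11, 3] → sum 18
[11, 3, 10] → sum 24
[3, 10, 2] → sum 15
[10, 2, 8] → sum 20
[2, 8, 18] → sum 28
[8, 18, 18] → sum 44
[18, 18, 17] → sum 53
[18, 17, 7] → sum 42
[17, 7, 16] → sum 40

15, 18, 24, 15, 20, 28, 44, 53, 42, 40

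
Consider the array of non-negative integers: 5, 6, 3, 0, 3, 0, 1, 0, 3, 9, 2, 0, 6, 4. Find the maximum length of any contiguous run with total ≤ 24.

Extend to the right; shrink from the left whenever the sum exceeds 24:
[5] sum 5 len 1
[5, 6] sum 11 len 2
[5, 6, 3] sum 14 len 3
[5, 6, 3, 0] sum 14 len 4
[5, 6, 3, 0, 3] sum 17 len 5
[5, 6, 3, 0, 3, 0] sum 17 len 6
[5, 6, 3, 0, 3, 0, 1] sum 18 len 7
[5, 6, 3, 0, 3, 0, 1, 0] sum 18 len 8
[5, 6, 3, 0, 3, 0, 1, 0, 3] sum 21 len 9
[3, 0, 3, 0, 1, 0, 3, 9] sum 19 len 8
[3, 0, 3, 0, 1, 0, 3, 9, 2] sum 21 len 9
[3, 0, 3, 0, 1, 0, 3, 9, 2, 0] sum 21 len 10
[0, 3, 0, 1, 0, 3, 9, 2, 0, 6] sum 24 len 10
[0, 3, 9, 2, 0, 6, 4] sum 24 len 7
Longest length seen: 10.

10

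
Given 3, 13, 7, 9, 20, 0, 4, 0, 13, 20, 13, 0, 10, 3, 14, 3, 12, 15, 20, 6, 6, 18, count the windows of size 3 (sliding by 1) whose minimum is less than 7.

[3, 13, 7] → min 3  < 7 ✓
[13, 7, 9] → min 7
[7, 9, 20] → min 7
[9, 20, 0] → min 0  < 7 ✓
[20, 0, 4] → min 0  < 7 ✓
[0, 4, 0] → min 0  < 7 ✓
[4, 0, 13] → min 0  < 7 ✓
[0, 13, 20] → min 0  < 7 ✓
[13, 20, 13] → min 13
[20, 13, 0] → min 0  < 7 ✓
[13, 0, 10] → min 0  < 7 ✓
[0, 10, 3] → min 0  < 7 ✓
[10, 3, 14] → min 3  < 7 ✓
[3, 14, 3] → min 3  < 7 ✓
[14, 3, 12] → min 3  < 7 ✓
[3, 12, 15] → min 3  < 7 ✓
[12, 15, 20] → min 12
[15, 20, 6] → min 6  < 7 ✓
[20, 6, 6] → min 6  < 7 ✓
[6, 6, 18] → min 6  < 7 ✓
16 windows satisfy the condition.

16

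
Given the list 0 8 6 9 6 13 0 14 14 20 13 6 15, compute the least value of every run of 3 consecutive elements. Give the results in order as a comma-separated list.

0, 6, 6, 6, 0, 0, 0, 14, 13, 6, 6

Sliding a size-3 window across the 13 values:
0 8 6 → min 0
8 6 9 → min 6
6 9 6 → min 6
9 6 13 → min 6
6 13 0 → min 0
13 0 14 → min 0
0 14 14 → min 0
14 14 20 → min 14
14 20 13 → min 13
20 13 6 → min 6
13 6 15 → min 6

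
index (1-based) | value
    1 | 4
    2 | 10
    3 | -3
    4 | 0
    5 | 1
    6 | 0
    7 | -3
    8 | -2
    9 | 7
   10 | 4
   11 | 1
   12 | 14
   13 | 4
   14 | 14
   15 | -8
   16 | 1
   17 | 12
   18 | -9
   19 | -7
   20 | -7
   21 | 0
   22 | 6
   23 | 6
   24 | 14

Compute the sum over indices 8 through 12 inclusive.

Elements at indices 8..12: -2, 7, 4, 1, 14
sum(-2, 7, 4, 1, 14) = 24

24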